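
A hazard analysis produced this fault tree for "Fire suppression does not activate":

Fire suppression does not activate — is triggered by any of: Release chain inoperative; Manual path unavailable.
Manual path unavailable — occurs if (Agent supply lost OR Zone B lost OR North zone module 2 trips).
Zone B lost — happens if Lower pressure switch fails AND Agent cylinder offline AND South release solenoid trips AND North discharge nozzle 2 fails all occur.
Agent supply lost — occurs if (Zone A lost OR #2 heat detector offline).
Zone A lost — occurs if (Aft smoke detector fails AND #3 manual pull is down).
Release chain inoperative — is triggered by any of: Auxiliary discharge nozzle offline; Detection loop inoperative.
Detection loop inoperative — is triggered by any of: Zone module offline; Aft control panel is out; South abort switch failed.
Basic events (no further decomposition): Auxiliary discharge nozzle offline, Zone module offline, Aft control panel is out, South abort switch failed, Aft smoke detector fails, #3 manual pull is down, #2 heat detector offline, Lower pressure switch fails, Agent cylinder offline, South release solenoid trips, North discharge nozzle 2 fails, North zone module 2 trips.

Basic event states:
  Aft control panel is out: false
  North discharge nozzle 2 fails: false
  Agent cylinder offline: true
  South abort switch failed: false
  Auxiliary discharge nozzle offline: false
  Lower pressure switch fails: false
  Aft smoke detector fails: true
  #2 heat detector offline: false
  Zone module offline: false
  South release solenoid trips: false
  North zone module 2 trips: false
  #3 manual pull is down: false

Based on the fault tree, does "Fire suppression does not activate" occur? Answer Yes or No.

Detection loop inoperative [OR]: Zone module offline=not, Aft control panel is out=not, South abort switch failed=not → no input occurs → does not occur.
Release chain inoperative [OR]: Auxiliary discharge nozzle offline=not, Detection loop inoperative=not → no input occurs → does not occur.
Zone A lost [AND]: Aft smoke detector fails=occurs, #3 manual pull is down=not → not all inputs occur → does not occur.
Agent supply lost [OR]: Zone A lost=not, #2 heat detector offline=not → no input occurs → does not occur.
Zone B lost [AND]: Lower pressure switch fails=not, Agent cylinder offline=occurs, South release solenoid trips=not, North discharge nozzle 2 fails=not → not all inputs occur → does not occur.
Manual path unavailable [OR]: Agent supply lost=not, Zone B lost=not, North zone module 2 trips=not → no input occurs → does not occur.
Fire suppression does not activate [OR]: Release chain inoperative=not, Manual path unavailable=not → no input occurs → does not occur.

No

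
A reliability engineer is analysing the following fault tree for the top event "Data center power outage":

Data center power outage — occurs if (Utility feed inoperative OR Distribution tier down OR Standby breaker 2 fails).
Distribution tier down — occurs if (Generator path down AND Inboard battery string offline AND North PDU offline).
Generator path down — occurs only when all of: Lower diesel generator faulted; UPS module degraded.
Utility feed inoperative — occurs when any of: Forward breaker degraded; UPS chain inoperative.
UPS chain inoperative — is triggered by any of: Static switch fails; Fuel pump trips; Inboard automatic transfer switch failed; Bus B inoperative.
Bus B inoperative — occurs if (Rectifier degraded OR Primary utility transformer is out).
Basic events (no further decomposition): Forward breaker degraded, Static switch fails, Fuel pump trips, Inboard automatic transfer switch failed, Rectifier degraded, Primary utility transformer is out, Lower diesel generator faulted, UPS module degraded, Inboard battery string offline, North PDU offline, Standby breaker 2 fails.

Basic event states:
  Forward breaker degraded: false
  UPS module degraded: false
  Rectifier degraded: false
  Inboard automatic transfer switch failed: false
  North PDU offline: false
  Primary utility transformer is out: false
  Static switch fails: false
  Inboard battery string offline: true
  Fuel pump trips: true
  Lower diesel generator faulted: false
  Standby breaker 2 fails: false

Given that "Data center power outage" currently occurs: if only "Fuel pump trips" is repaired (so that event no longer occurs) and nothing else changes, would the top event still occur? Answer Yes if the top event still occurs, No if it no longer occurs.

Counterfactual: set "Fuel pump trips" to not occurred.
Bus B inoperative [OR]: Rectifier degraded=not, Primary utility transformer is out=not → no input occurs → does not occur.
UPS chain inoperative [OR]: Static switch fails=not, Fuel pump trips=not, Inboard automatic transfer switch failed=not, Bus B inoperative=not → no input occurs → does not occur.
Utility feed inoperative [OR]: Forward breaker degraded=not, UPS chain inoperative=not → no input occurs → does not occur.
Generator path down [AND]: Lower diesel generator faulted=not, UPS module degraded=not → not all inputs occur → does not occur.
Distribution tier down [AND]: Generator path down=not, Inboard battery string offline=occurs, North PDU offline=not → not all inputs occur → does not occur.
Data center power outage [OR]: Utility feed inoperative=not, Distribution tier down=not, Standby breaker 2 fails=not → no input occurs → does not occur.

No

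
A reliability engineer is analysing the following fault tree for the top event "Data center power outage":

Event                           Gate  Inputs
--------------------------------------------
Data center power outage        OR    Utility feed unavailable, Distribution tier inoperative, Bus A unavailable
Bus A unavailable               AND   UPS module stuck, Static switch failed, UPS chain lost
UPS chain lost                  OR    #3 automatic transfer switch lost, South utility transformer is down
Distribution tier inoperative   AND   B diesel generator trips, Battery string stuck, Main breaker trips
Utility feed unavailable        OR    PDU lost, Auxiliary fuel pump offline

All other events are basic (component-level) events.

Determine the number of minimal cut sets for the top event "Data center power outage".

5

Utility feed unavailable [OR]: union of children's cut sets → 2 cut set(s).
Distribution tier inoperative [AND]: one cut set from each child combined → 1 × 1 × 1 = 1 cut set(s).
UPS chain lost [OR]: union of children's cut sets → 2 cut set(s).
Bus A unavailable [AND]: one cut set from each child combined → 1 × 1 × 2 = 2 cut set(s).
Data center power outage [OR]: union of children's cut sets → 5 cut set(s).
Minimal cut sets: {PDU lost}; {Auxiliary fuel pump offline}; {B diesel generator trips, Battery string stuck, Main breaker trips}; {#3 automatic transfer switch lost, Static switch failed, UPS module stuck}; {South utility transformer is down, Static switch failed, UPS module stuck}.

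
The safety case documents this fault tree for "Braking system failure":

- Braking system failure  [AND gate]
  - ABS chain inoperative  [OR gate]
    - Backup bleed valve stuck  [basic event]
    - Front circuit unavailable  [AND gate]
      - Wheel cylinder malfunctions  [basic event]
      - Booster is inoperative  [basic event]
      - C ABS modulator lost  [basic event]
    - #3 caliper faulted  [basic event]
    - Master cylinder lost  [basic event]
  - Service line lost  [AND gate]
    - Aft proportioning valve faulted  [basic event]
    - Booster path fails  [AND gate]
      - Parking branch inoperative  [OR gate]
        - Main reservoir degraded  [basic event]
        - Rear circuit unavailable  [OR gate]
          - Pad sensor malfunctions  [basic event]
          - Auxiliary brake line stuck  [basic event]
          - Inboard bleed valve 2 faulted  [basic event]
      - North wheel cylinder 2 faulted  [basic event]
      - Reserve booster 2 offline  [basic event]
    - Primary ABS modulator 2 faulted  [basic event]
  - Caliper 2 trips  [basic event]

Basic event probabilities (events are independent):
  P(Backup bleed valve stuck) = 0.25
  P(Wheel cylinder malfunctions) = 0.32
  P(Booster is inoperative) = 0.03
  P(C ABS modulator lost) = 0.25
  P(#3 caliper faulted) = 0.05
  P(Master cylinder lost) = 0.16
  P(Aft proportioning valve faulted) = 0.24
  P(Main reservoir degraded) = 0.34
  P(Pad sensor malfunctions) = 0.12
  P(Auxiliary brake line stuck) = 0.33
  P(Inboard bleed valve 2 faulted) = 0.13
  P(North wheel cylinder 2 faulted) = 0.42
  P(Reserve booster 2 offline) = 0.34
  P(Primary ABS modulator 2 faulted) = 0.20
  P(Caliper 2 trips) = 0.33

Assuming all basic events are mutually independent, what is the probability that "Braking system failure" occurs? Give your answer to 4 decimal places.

0.0006

P(Front circuit unavailable) [AND] = 0.32 × 0.03 × 0.25 = 0.002400
P(ABS chain inoperative) [OR] = 1 − (1−0.25) × (1−0.002400) × (1−0.05) × (1−0.16) = 0.402936
P(Rear circuit unavailable) [OR] = 1 − (1−0.12) × (1−0.33) × (1−0.13) = 0.487048
P(Parking branch inoperative) [OR] = 1 − (1−0.34) × (1−0.487048) = 0.661452
P(Booster path fails) [AND] = 0.661452 × 0.42 × 0.34 = 0.094455
P(Service line lost) [AND] = 0.24 × 0.094455 × 0.20 = 0.004534
P(Braking system failure) [AND] = 0.402936 × 0.004534 × 0.33 = 0.000603
Rounded to 4 decimal places: P(Braking system failure) ≈ 0.0006.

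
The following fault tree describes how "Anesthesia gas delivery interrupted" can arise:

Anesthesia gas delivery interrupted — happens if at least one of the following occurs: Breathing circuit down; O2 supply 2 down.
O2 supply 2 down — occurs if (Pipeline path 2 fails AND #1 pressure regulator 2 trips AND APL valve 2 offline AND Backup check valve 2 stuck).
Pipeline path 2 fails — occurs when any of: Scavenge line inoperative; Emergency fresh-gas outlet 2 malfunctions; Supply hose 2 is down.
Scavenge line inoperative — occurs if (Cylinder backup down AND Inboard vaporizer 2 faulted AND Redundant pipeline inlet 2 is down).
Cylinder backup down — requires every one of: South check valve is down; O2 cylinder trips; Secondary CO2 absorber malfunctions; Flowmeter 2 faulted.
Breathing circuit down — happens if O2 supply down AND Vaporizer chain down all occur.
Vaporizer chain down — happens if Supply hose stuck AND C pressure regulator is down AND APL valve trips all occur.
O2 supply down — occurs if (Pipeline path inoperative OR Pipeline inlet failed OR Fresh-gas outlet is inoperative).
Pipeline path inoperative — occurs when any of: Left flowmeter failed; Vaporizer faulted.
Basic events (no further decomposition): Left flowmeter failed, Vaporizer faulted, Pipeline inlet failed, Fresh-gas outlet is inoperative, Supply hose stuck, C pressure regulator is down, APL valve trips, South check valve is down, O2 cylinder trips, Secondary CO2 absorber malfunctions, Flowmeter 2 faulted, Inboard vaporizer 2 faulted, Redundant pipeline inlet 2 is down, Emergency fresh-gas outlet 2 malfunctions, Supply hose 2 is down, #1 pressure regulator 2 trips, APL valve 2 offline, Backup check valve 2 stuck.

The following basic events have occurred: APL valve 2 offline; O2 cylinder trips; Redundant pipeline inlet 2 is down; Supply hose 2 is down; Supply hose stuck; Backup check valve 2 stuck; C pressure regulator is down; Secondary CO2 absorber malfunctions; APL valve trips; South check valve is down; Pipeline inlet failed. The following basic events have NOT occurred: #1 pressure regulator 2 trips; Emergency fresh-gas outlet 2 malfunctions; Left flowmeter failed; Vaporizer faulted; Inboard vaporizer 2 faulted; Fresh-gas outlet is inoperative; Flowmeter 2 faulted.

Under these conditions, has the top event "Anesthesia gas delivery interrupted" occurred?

Yes

Pipeline path inoperative [OR]: Left flowmeter failed=not, Vaporizer faulted=not → no input occurs → does not occur.
O2 supply down [OR]: Pipeline path inoperative=not, Pipeline inlet failed=occurs, Fresh-gas outlet is inoperative=not → at least one input occurs → occurs.
Vaporizer chain down [AND]: Supply hose stuck=occurs, C pressure regulator is down=occurs, APL valve trips=occurs → all inputs occur → occurs.
Breathing circuit down [AND]: O2 supply down=occurs, Vaporizer chain down=occurs → all inputs occur → occurs.
Cylinder backup down [AND]: South check valve is down=occurs, O2 cylinder trips=occurs, Secondary CO2 absorber malfunctions=occurs, Flowmeter 2 faulted=not → not all inputs occur → does not occur.
Scavenge line inoperative [AND]: Cylinder backup down=not, Inboard vaporizer 2 faulted=not, Redundant pipeline inlet 2 is down=occurs → not all inputs occur → does not occur.
Pipeline path 2 fails [OR]: Scavenge line inoperative=not, Emergency fresh-gas outlet 2 malfunctions=not, Supply hose 2 is down=occurs → at least one input occurs → occurs.
O2 supply 2 down [AND]: Pipeline path 2 fails=occurs, #1 pressure regulator 2 trips=not, APL valve 2 offline=occurs, Backup check valve 2 stuck=occurs → not all inputs occur → does not occur.
Anesthesia gas delivery interrupted [OR]: Breathing circuit down=occurs, O2 supply 2 down=not → at least one input occurs → occurs.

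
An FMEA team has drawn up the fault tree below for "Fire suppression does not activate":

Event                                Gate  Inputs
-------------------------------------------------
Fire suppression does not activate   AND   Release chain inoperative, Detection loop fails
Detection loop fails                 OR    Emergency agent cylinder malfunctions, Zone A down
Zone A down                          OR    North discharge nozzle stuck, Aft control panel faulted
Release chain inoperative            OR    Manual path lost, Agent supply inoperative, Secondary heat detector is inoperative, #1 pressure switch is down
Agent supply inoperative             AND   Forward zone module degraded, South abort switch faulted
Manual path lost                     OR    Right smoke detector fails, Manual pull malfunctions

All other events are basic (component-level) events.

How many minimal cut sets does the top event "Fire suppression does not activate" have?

Manual path lost [OR]: union of children's cut sets → 2 cut set(s).
Agent supply inoperative [AND]: one cut set from each child combined → 1 × 1 = 1 cut set(s).
Release chain inoperative [OR]: union of children's cut sets → 5 cut set(s).
Zone A down [OR]: union of children's cut sets → 2 cut set(s).
Detection loop fails [OR]: union of children's cut sets → 3 cut set(s).
Fire suppression does not activate [AND]: one cut set from each child combined → 5 × 3 = 15 cut set(s).

15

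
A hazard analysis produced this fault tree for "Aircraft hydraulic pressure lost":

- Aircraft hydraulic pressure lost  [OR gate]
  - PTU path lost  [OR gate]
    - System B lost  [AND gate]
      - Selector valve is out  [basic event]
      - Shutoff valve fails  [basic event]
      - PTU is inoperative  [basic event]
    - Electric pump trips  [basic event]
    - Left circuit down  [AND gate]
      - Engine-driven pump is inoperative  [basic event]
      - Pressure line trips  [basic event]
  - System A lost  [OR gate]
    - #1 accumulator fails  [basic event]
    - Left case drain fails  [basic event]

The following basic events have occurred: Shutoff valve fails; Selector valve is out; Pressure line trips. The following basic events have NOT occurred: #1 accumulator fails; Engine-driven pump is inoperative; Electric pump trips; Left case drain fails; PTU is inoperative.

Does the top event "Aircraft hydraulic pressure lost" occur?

System B lost [AND]: Selector valve is out=occurs, Shutoff valve fails=occurs, PTU is inoperative=not → not all inputs occur → does not occur.
Left circuit down [AND]: Engine-driven pump is inoperative=not, Pressure line trips=occurs → not all inputs occur → does not occur.
PTU path lost [OR]: System B lost=not, Electric pump trips=not, Left circuit down=not → no input occurs → does not occur.
System A lost [OR]: #1 accumulator fails=not, Left case drain fails=not → no input occurs → does not occur.
Aircraft hydraulic pressure lost [OR]: PTU path lost=not, System A lost=not → no input occurs → does not occur.

No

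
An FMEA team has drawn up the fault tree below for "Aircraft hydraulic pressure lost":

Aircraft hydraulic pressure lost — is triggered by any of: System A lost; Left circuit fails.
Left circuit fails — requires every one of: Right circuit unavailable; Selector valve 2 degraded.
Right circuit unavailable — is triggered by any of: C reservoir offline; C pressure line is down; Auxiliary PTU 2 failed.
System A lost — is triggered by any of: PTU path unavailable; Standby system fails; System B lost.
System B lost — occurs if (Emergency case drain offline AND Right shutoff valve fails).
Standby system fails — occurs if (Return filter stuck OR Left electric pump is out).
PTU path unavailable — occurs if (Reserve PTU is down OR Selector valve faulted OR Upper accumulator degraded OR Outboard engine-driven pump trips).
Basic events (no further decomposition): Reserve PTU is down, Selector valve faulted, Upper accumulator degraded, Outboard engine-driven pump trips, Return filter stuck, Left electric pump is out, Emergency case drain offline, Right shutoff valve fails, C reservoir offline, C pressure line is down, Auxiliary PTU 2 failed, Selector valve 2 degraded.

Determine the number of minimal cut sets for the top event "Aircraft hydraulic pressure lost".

PTU path unavailable [OR]: union of children's cut sets → 4 cut set(s).
Standby system fails [OR]: union of children's cut sets → 2 cut set(s).
System B lost [AND]: one cut set from each child combined → 1 × 1 = 1 cut set(s).
System A lost [OR]: union of children's cut sets → 7 cut set(s).
Right circuit unavailable [OR]: union of children's cut sets → 3 cut set(s).
Left circuit fails [AND]: one cut set from each child combined → 3 × 1 = 3 cut set(s).
Aircraft hydraulic pressure lost [OR]: union of children's cut sets → 10 cut set(s).
Minimal cut sets: {Reserve PTU is down}; {Selector valve faulted}; {Upper accumulator degraded}; {Outboard engine-driven pump trips}; {Return filter stuck}; {Left electric pump is out}; {Emergency case drain offline, Right shutoff valve fails}; {C reservoir offline, Selector valve 2 degraded}; {C pressure line is down, Selector valve 2 degraded}; {Auxiliary PTU 2 failed, Selector valve 2 degraded}.

10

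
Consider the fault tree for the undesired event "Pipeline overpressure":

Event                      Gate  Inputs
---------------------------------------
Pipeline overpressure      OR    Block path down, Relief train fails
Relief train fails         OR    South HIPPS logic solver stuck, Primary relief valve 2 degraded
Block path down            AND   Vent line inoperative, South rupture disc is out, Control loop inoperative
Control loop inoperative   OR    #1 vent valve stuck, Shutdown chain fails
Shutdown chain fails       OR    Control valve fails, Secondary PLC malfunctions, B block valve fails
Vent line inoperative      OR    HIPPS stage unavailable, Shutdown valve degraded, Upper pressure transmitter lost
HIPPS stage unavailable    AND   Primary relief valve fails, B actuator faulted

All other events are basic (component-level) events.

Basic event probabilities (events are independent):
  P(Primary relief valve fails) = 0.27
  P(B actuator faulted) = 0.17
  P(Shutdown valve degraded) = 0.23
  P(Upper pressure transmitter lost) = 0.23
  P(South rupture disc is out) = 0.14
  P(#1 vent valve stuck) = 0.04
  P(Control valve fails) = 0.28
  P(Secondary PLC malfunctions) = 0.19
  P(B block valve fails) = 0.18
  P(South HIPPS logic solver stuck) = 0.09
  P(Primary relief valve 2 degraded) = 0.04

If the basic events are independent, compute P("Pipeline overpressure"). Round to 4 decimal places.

P(HIPPS stage unavailable) [AND] = 0.27 × 0.17 = 0.045900
P(Vent line inoperative) [OR] = 1 − (1−0.045900) × (1−0.23) × (1−0.23) = 0.434314
P(Shutdown chain fails) [OR] = 1 − (1−0.28) × (1−0.19) × (1−0.18) = 0.521776
P(Control loop inoperative) [OR] = 1 − (1−0.04) × (1−0.521776) = 0.540905
P(Block path down) [AND] = 0.434314 × 0.14 × 0.540905 = 0.032889
P(Relief train fails) [OR] = 1 − (1−0.09) × (1−0.04) = 0.126400
P(Pipeline overpressure) [OR] = 1 − (1−0.032889) × (1−0.126400) = 0.155132
Rounded to 4 decimal places: P(Pipeline overpressure) ≈ 0.1551.

0.1551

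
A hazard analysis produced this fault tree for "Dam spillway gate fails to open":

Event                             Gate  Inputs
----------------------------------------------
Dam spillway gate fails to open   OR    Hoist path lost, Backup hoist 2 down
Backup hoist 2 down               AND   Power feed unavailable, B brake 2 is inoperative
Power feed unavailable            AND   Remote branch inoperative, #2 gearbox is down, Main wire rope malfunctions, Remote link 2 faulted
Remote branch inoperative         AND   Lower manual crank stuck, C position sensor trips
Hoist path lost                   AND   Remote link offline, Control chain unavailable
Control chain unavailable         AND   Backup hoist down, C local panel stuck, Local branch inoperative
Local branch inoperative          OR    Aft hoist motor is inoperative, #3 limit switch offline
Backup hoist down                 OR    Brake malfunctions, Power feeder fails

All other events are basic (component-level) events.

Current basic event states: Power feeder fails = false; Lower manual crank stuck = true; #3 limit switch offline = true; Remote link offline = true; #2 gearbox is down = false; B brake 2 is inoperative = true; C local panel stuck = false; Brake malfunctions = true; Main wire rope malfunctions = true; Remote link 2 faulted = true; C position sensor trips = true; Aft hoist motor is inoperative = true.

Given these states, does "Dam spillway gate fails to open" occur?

No

Backup hoist down [OR]: Brake malfunctions=occurs, Power feeder fails=not → at least one input occurs → occurs.
Local branch inoperative [OR]: Aft hoist motor is inoperative=occurs, #3 limit switch offline=occurs → at least one input occurs → occurs.
Control chain unavailable [AND]: Backup hoist down=occurs, C local panel stuck=not, Local branch inoperative=occurs → not all inputs occur → does not occur.
Hoist path lost [AND]: Remote link offline=occurs, Control chain unavailable=not → not all inputs occur → does not occur.
Remote branch inoperative [AND]: Lower manual crank stuck=occurs, C position sensor trips=occurs → all inputs occur → occurs.
Power feed unavailable [AND]: Remote branch inoperative=occurs, #2 gearbox is down=not, Main wire rope malfunctions=occurs, Remote link 2 faulted=occurs → not all inputs occur → does not occur.
Backup hoist 2 down [AND]: Power feed unavailable=not, B brake 2 is inoperative=occurs → not all inputs occur → does not occur.
Dam spillway gate fails to open [OR]: Hoist path lost=not, Backup hoist 2 down=not → no input occurs → does not occur.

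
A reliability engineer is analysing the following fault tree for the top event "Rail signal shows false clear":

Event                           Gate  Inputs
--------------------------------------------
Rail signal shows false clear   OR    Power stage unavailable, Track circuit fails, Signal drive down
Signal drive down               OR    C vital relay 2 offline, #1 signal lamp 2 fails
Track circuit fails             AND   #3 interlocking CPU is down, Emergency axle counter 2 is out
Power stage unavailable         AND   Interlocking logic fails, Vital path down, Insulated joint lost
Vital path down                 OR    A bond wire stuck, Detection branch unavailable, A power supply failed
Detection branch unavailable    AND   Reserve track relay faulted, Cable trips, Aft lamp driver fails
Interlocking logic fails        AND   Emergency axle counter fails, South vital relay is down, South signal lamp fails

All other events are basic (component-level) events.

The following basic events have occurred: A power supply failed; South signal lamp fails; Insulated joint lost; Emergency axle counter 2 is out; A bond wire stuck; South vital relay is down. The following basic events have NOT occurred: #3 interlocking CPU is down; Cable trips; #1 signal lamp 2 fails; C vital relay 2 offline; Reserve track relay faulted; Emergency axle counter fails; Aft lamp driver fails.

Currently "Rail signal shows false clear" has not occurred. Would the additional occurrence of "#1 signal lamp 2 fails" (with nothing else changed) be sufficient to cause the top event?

Counterfactual: set "#1 signal lamp 2 fails" to occurred.
Interlocking logic fails [AND]: Emergency axle counter fails=not, South vital relay is down=occurs, South signal lamp fails=occurs → not all inputs occur → does not occur.
Detection branch unavailable [AND]: Reserve track relay faulted=not, Cable trips=not, Aft lamp driver fails=not → not all inputs occur → does not occur.
Vital path down [OR]: A bond wire stuck=occurs, Detection branch unavailable=not, A power supply failed=occurs → at least one input occurs → occurs.
Power stage unavailable [AND]: Interlocking logic fails=not, Vital path down=occurs, Insulated joint lost=occurs → not all inputs occur → does not occur.
Track circuit fails [AND]: #3 interlocking CPU is down=not, Emergency axle counter 2 is out=occurs → not all inputs occur → does not occur.
Signal drive down [OR]: C vital relay 2 offline=not, #1 signal lamp 2 fails=occurs → at least one input occurs → occurs.
Rail signal shows false clear [OR]: Power stage unavailable=not, Track circuit fails=not, Signal drive down=occurs → at least one input occurs → occurs.

Yes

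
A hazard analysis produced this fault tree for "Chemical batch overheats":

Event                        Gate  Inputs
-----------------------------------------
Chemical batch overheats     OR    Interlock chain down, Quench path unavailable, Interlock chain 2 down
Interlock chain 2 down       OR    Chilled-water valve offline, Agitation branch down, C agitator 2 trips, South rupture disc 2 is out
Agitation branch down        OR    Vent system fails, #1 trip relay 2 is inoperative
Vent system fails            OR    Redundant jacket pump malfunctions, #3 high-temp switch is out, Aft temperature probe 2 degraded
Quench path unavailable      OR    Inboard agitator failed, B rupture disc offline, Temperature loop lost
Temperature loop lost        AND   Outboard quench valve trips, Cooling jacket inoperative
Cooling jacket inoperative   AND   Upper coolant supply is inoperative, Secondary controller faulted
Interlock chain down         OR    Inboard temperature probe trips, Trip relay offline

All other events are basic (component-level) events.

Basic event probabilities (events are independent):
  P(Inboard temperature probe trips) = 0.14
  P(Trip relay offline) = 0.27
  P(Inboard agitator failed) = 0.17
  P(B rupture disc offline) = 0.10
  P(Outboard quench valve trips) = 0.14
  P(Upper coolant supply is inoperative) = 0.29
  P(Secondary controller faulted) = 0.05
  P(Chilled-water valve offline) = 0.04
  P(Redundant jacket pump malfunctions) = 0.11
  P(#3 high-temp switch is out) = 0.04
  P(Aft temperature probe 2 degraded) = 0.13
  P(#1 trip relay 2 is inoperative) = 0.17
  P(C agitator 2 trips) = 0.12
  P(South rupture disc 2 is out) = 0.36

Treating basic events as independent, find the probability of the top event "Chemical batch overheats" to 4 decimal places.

0.8439

P(Interlock chain down) [OR] = 1 − (1−0.14) × (1−0.27) = 0.372200
P(Cooling jacket inoperative) [AND] = 0.29 × 0.05 = 0.014500
P(Temperature loop lost) [AND] = 0.14 × 0.014500 = 0.002030
P(Quench path unavailable) [OR] = 1 − (1−0.17) × (1−0.10) × (1−0.002030) = 0.254516
P(Vent system fails) [OR] = 1 − (1−0.11) × (1−0.04) × (1−0.13) = 0.256672
P(Agitation branch down) [OR] = 1 − (1−0.256672) × (1−0.17) = 0.383038
P(Interlock chain 2 down) [OR] = 1 − (1−0.04) × (1−0.383038) × (1−0.12) × (1−0.36) = 0.666426
P(Chemical batch overheats) [OR] = 1 − (1−0.372200) × (1−0.254516) × (1−0.666426) = 0.843882
Rounded to 4 decimal places: P(Chemical batch overheats) ≈ 0.8439.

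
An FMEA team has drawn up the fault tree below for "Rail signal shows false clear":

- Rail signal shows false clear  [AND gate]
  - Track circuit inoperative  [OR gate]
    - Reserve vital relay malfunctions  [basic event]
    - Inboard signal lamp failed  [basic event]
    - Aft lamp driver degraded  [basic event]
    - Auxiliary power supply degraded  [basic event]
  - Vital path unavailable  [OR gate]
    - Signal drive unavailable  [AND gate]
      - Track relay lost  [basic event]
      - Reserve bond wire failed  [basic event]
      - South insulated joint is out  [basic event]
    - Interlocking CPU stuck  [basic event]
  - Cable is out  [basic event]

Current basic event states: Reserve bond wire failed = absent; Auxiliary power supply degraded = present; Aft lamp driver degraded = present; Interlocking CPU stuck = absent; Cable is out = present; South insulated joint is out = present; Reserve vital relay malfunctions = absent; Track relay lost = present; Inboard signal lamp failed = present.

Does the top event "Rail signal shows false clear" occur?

No

Track circuit inoperative [OR]: Reserve vital relay malfunctions=not, Inboard signal lamp failed=occurs, Aft lamp driver degraded=occurs, Auxiliary power supply degraded=occurs → at least one input occurs → occurs.
Signal drive unavailable [AND]: Track relay lost=occurs, Reserve bond wire failed=not, South insulated joint is out=occurs → not all inputs occur → does not occur.
Vital path unavailable [OR]: Signal drive unavailable=not, Interlocking CPU stuck=not → no input occurs → does not occur.
Rail signal shows false clear [AND]: Track circuit inoperative=occurs, Vital path unavailable=not, Cable is out=occurs → not all inputs occur → does not occur.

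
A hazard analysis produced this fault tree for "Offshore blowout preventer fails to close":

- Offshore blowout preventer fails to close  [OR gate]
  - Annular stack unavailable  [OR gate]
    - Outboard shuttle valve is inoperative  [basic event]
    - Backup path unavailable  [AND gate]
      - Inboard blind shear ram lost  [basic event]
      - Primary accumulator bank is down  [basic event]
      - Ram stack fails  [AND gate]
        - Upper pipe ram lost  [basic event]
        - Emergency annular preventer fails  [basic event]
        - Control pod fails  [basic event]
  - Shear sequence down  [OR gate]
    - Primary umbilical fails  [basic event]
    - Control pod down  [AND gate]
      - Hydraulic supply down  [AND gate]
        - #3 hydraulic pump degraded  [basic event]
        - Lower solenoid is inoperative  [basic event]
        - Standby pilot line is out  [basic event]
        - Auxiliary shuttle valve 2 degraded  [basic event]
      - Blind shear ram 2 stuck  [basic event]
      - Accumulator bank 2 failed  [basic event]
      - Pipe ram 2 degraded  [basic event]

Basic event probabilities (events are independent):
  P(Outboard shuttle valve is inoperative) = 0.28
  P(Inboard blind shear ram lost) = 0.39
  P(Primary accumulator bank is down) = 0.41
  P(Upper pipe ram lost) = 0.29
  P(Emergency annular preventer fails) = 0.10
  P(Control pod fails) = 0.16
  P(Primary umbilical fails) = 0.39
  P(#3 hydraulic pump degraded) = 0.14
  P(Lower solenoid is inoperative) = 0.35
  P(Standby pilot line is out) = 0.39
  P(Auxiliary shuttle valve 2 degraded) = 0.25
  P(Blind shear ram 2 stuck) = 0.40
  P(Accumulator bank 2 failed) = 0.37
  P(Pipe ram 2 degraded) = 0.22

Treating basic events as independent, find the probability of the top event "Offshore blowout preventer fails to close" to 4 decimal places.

0.5612

P(Ram stack fails) [AND] = 0.29 × 0.10 × 0.16 = 0.004640
P(Backup path unavailable) [AND] = 0.39 × 0.41 × 0.004640 = 0.000742
P(Annular stack unavailable) [OR] = 1 − (1−0.28) × (1−0.000742) = 0.280534
P(Hydraulic supply down) [AND] = 0.14 × 0.35 × 0.39 × 0.25 = 0.004778
P(Control pod down) [AND] = 0.004778 × 0.40 × 0.37 × 0.22 = 0.000156
P(Shear sequence down) [OR] = 1 − (1−0.39) × (1−0.000156) = 0.390095
P(Offshore blowout preventer fails to close) [OR] = 1 − (1−0.280534) × (1−0.390095) = 0.561194
Rounded to 4 decimal places: P(Offshore blowout preventer fails to close) ≈ 0.5612.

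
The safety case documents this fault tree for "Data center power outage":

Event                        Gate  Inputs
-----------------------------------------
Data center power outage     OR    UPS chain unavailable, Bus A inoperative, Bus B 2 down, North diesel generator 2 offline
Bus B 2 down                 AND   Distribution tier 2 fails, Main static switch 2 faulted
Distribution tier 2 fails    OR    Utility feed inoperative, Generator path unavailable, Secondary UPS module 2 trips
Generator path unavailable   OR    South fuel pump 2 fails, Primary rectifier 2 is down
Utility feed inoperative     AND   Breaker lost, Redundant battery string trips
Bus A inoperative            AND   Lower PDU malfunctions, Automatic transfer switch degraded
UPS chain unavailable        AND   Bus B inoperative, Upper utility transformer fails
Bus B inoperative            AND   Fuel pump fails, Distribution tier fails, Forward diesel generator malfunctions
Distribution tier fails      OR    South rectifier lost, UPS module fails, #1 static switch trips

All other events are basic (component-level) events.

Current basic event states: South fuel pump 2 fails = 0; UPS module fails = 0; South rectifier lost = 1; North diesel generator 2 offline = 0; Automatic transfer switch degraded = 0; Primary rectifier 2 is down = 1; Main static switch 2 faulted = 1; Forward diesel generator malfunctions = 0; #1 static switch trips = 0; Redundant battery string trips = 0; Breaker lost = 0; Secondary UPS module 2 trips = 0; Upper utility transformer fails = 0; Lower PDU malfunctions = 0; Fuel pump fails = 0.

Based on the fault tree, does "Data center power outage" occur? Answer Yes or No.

Yes

Distribution tier fails [OR]: South rectifier lost=occurs, UPS module fails=not, #1 static switch trips=not → at least one input occurs → occurs.
Bus B inoperative [AND]: Fuel pump fails=not, Distribution tier fails=occurs, Forward diesel generator malfunctions=not → not all inputs occur → does not occur.
UPS chain unavailable [AND]: Bus B inoperative=not, Upper utility transformer fails=not → not all inputs occur → does not occur.
Bus A inoperative [AND]: Lower PDU malfunctions=not, Automatic transfer switch degraded=not → not all inputs occur → does not occur.
Utility feed inoperative [AND]: Breaker lost=not, Redundant battery string trips=not → not all inputs occur → does not occur.
Generator path unavailable [OR]: South fuel pump 2 fails=not, Primary rectifier 2 is down=occurs → at least one input occurs → occurs.
Distribution tier 2 fails [OR]: Utility feed inoperative=not, Generator path unavailable=occurs, Secondary UPS module 2 trips=not → at least one input occurs → occurs.
Bus B 2 down [AND]: Distribution tier 2 fails=occurs, Main static switch 2 faulted=occurs → all inputs occur → occurs.
Data center power outage [OR]: UPS chain unavailable=not, Bus A inoperative=not, Bus B 2 down=occurs, North diesel generator 2 offline=not → at least one input occurs → occurs.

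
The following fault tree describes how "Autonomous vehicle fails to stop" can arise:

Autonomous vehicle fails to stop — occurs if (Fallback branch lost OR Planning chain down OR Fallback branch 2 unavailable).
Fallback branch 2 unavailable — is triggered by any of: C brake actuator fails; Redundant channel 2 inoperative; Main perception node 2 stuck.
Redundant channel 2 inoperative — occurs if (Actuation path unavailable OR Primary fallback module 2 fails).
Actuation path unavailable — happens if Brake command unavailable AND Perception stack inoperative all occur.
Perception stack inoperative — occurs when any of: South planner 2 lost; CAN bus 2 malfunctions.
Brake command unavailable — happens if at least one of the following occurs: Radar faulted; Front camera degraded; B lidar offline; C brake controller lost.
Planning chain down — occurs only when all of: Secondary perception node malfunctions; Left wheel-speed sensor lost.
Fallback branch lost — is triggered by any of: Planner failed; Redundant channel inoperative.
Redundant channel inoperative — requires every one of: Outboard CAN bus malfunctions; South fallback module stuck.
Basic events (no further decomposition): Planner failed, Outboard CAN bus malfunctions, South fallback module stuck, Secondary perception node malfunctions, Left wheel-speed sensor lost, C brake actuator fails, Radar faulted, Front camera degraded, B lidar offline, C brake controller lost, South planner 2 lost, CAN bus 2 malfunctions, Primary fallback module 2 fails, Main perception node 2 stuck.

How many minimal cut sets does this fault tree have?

14

Redundant channel inoperative [AND]: one cut set from each child combined → 1 × 1 = 1 cut set(s).
Fallback branch lost [OR]: union of children's cut sets → 2 cut set(s).
Planning chain down [AND]: one cut set from each child combined → 1 × 1 = 1 cut set(s).
Brake command unavailable [OR]: union of children's cut sets → 4 cut set(s).
Perception stack inoperative [OR]: union of children's cut sets → 2 cut set(s).
Actuation path unavailable [AND]: one cut set from each child combined → 4 × 2 = 8 cut set(s).
Redundant channel 2 inoperative [OR]: union of children's cut sets → 9 cut set(s).
Fallback branch 2 unavailable [OR]: union of children's cut sets → 11 cut set(s).
Autonomous vehicle fails to stop [OR]: union of children's cut sets → 14 cut set(s).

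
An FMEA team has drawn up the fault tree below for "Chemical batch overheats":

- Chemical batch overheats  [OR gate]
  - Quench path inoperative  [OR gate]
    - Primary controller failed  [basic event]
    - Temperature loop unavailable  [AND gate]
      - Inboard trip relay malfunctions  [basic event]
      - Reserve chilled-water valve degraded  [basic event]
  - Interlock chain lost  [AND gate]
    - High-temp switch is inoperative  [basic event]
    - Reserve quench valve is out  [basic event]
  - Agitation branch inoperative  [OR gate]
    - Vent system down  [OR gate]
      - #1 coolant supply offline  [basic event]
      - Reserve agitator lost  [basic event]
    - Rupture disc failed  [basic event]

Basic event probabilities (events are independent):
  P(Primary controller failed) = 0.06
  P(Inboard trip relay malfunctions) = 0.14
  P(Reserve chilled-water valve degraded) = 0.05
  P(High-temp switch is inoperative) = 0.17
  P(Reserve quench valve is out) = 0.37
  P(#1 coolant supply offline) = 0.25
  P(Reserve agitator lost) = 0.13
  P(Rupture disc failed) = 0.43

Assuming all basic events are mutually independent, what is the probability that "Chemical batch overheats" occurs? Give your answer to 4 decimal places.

P(Temperature loop unavailable) [AND] = 0.14 × 0.05 = 0.007000
P(Quench path inoperative) [OR] = 1 − (1−0.06) × (1−0.007000) = 0.066580
P(Interlock chain lost) [AND] = 0.17 × 0.37 = 0.062900
P(Vent system down) [OR] = 1 − (1−0.25) × (1−0.13) = 0.347500
P(Agitation branch inoperative) [OR] = 1 − (1−0.347500) × (1−0.43) = 0.628075
P(Chemical batch overheats) [OR] = 1 − (1−0.066580) × (1−0.062900) × (1−0.628075) = 0.674674
Rounded to 4 decimal places: P(Chemical batch overheats) ≈ 0.6747.

0.6747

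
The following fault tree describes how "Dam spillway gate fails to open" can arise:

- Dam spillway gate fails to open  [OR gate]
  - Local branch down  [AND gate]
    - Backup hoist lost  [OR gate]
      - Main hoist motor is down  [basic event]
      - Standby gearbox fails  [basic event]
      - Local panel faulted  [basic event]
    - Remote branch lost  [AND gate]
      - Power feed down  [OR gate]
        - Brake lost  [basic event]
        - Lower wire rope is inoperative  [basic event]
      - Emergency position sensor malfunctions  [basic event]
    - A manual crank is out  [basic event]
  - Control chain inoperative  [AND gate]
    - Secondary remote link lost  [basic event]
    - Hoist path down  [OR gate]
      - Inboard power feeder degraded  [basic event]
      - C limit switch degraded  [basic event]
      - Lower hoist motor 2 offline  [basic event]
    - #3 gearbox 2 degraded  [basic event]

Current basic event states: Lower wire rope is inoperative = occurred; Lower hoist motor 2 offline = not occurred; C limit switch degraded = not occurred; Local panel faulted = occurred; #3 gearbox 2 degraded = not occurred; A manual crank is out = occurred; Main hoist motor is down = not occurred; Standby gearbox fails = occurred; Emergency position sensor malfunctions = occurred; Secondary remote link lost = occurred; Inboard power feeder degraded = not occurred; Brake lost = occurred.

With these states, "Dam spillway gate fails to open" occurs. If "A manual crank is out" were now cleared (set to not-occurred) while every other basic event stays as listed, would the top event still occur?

No

Counterfactual: set "A manual crank is out" to not occurred.
Backup hoist lost [OR]: Main hoist motor is down=not, Standby gearbox fails=occurs, Local panel faulted=occurs → at least one input occurs → occurs.
Power feed down [OR]: Brake lost=occurs, Lower wire rope is inoperative=occurs → at least one input occurs → occurs.
Remote branch lost [AND]: Power feed down=occurs, Emergency position sensor malfunctions=occurs → all inputs occur → occurs.
Local branch down [AND]: Backup hoist lost=occurs, Remote branch lost=occurs, A manual crank is out=not → not all inputs occur → does not occur.
Hoist path down [OR]: Inboard power feeder degraded=not, C limit switch degraded=not, Lower hoist motor 2 offline=not → no input occurs → does not occur.
Control chain inoperative [AND]: Secondary remote link lost=occurs, Hoist path down=not, #3 gearbox 2 degraded=not → not all inputs occur → does not occur.
Dam spillway gate fails to open [OR]: Local branch down=not, Control chain inoperative=not → no input occurs → does not occur.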